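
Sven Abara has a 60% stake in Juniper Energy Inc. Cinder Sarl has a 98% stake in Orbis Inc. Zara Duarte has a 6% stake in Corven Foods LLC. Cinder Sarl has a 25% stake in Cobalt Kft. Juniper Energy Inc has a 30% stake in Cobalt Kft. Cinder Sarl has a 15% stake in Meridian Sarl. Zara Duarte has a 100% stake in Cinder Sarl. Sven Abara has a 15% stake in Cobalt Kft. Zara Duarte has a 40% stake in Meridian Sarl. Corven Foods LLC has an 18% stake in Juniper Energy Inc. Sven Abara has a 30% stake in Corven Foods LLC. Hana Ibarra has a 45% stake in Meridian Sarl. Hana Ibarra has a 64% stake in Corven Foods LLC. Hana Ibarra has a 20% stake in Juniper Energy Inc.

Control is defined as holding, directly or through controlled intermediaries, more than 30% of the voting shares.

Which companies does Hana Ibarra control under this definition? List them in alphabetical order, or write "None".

Corven Foods LLC, Juniper Energy Inc, Meridian Sarl

Hana holds 64% of Corven, so Hana controls Corven.
Hana and Corven together hold 20% + 18% = 38% of Juniper, so Hana controls Juniper.
Hana holds 45% of Meridian, so Hana controls Meridian.
No other company's threshold is met.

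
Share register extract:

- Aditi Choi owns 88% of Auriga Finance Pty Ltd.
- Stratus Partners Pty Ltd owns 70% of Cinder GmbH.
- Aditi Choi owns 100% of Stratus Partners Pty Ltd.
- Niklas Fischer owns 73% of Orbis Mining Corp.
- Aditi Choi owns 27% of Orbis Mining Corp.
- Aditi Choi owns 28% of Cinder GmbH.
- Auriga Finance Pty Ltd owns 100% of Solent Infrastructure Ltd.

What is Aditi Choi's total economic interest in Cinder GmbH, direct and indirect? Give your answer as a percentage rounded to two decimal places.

Aditi reaches Cinder along 2 paths.
Via Stratus: 100% × 70% = 70%.
Direct stake: 28% = 28%.
Total: 70% + 28% = 98%.
Rounded: 98.00%.

98.00%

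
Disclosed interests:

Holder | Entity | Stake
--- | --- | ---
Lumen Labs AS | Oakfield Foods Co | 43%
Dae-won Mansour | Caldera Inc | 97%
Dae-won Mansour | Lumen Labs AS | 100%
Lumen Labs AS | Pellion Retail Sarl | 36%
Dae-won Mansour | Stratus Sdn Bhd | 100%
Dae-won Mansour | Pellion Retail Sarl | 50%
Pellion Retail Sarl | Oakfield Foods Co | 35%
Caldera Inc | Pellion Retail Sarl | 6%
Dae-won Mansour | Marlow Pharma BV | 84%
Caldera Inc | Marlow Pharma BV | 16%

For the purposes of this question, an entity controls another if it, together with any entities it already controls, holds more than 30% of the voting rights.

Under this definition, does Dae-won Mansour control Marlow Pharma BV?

Dae-won holds 97% of Caldera, so Dae-won controls Caldera.
Caldera and Dae-won together hold 16% + 84% = 100% of Marlow, so Dae-won controls Marlow.

Yes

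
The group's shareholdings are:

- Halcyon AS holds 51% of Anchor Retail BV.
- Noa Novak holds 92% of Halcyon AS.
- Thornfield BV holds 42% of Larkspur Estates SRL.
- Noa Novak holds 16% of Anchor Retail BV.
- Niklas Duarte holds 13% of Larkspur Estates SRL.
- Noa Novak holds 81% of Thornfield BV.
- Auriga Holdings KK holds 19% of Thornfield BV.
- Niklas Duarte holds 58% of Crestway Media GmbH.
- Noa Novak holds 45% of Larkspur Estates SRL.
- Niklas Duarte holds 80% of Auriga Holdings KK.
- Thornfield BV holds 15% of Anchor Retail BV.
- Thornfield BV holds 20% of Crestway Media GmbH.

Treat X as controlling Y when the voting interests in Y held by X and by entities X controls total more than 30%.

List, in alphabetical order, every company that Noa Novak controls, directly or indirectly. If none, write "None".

Anchor Retail BV, Halcyon AS, Larkspur Estates SRL, Thornfield BV

Noa holds 92% of Halcyon, so Noa controls Halcyon.
Noa holds 81% of Thornfield, so Noa controls Thornfield.
Noa and Thornfield and Halcyon together hold 16% + 15% + 51% = 82% of Anchor, so Noa controls Anchor.
Thornfield and Noa together hold 42% + 45% = 87% of Larkspur, so Noa controls Larkspur.
No other company's threshold is met.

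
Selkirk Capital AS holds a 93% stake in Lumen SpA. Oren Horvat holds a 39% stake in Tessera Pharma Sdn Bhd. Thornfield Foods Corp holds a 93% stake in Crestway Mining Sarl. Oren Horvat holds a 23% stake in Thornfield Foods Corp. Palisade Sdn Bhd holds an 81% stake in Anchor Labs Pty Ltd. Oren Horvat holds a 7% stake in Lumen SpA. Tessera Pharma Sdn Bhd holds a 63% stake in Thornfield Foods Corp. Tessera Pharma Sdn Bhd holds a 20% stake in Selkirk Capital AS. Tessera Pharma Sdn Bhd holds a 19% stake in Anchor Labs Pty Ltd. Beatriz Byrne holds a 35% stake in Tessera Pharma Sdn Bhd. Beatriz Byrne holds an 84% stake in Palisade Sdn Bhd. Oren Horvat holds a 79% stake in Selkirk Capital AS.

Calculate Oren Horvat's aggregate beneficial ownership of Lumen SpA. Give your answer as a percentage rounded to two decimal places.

87.72%

Oren reaches Lumen along 3 paths.
Direct stake: 7% = 7%.
Via Selkirk: 79% × 93% = 73.47%.
Via Tessera → Selkirk: 39% × 20% × 93% = 7.254%.
Total: 7% + 73.47% + 7.254% = 87.724%.
Rounded: 87.72%.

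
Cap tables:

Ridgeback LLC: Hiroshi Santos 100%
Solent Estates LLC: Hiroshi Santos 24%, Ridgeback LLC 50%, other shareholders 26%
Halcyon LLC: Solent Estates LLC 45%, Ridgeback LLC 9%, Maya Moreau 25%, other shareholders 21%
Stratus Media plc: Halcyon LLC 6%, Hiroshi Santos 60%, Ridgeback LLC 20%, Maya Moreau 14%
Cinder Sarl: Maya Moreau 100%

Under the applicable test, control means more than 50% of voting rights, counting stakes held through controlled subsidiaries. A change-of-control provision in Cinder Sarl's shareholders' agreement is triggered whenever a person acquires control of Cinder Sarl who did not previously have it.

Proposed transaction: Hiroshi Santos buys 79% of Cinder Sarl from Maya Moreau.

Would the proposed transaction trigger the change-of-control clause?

The purchase adds only to Hiroshi's holdings (Maya's stake shrinks), so Hiroshi is the only person who could newly come to control Cinder.
Hiroshi holds 100% of Ridgeback, so Hiroshi controls Ridgeback.
Hiroshi and Ridgeback together hold 24% + 50% = 74% of Solent, so Hiroshi controls Solent.
Solent and Ridgeback together hold 45% + 9% = 54% of Halcyon, so Hiroshi controls Halcyon.
Halcyon and Hiroshi and Ridgeback together hold 6% + 60% + 20% = 86% of Stratus, so Hiroshi controls Stratus.
Neither Hiroshi nor any entity Hiroshi controls holds any voting interest in Cinder.
So before the transaction, Hiroshi does not control Cinder.
After the purchase, Hiroshi holds 79% of Cinder directly, and Maya's stake falls to 21%.
Hiroshi holds 79% of Cinder, so Hiroshi controls Cinder.
Hiroshi did not control Cinder before and does after, so the clause is triggered.

Yes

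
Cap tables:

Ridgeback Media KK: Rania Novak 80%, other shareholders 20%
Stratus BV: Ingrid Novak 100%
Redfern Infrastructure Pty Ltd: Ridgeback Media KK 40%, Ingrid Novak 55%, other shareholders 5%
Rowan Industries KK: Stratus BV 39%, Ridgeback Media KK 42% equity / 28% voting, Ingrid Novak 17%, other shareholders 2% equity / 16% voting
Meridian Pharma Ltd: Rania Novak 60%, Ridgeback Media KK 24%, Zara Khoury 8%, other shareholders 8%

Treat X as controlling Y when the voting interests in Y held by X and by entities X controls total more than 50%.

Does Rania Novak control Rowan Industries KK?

Rania holds 80% of Ridgeback, so Rania controls Ridgeback.
Rania and Ridgeback together hold 60% + 24% = 84% of Meridian, so Rania controls Meridian.
In Rowan, Rania's side holds only 28%, not > 50%.
So Rania does not control Rowan.

No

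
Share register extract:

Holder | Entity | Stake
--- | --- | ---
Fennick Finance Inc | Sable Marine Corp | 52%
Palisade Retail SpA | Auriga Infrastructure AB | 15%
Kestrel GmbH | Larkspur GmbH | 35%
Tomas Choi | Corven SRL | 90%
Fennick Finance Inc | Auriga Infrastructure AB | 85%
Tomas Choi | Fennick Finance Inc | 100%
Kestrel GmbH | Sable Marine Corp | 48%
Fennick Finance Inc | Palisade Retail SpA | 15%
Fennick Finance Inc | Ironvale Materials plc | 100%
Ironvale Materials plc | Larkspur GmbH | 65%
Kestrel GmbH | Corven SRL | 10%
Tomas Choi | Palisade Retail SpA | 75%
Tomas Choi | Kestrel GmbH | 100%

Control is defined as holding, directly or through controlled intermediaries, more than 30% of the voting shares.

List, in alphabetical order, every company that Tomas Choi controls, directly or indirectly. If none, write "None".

Auriga Infrastructure AB, Corven SRL, Fennick Finance Inc, Ironvale Materials plc, Kestrel GmbH, Larkspur GmbH, Palisade Retail SpA, Sable Marine Corp

Tomas holds 100% of Fennick, so Tomas controls Fennick.
Tomas holds 100% of Kestrel, so Tomas controls Kestrel.
Tomas and Fennick together hold 75% + 15% = 90% of Palisade, so Tomas controls Palisade.
Kestrel and Tomas together hold 10% + 90% = 100% of Corven, so Tomas controls Corven.
Fennick and Palisade together hold 85% + 15% = 100% of Auriga, so Tomas controls Auriga.
Kestrel and Fennick together hold 48% + 52% = 100% of Sable, so Tomas controls Sable.
Fennick holds 100% of Ironvale, so Tomas controls Ironvale.
Ironvale and Kestrel together hold 65% + 35% = 100% of Larkspur, so Tomas controls Larkspur.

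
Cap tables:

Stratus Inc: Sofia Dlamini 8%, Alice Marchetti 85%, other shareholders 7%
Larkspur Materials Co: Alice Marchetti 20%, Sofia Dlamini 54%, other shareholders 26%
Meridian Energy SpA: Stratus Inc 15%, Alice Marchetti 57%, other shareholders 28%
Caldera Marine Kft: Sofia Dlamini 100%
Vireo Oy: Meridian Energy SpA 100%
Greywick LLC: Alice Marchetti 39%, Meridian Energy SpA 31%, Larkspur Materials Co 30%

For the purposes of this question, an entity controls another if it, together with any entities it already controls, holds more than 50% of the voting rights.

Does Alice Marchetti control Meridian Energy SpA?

Yes

Alice holds 85% of Stratus, so Alice controls Stratus.
Stratus and Alice together hold 15% + 57% = 72% of Meridian, so Alice controls Meridian.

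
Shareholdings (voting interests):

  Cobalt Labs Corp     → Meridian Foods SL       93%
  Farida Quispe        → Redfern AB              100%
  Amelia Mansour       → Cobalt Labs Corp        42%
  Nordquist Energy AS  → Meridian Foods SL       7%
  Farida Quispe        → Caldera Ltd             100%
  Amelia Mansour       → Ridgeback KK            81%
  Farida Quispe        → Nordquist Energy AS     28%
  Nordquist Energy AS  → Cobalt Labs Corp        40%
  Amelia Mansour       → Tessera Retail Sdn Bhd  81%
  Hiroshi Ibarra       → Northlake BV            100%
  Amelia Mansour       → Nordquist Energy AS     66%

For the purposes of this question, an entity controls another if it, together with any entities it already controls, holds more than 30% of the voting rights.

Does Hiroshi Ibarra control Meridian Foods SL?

No

Hiroshi holds 100% of Northlake, so Hiroshi controls Northlake.
Neither Hiroshi nor any entity Hiroshi controls holds any voting interest in Meridian.
So Hiroshi does not control Meridian.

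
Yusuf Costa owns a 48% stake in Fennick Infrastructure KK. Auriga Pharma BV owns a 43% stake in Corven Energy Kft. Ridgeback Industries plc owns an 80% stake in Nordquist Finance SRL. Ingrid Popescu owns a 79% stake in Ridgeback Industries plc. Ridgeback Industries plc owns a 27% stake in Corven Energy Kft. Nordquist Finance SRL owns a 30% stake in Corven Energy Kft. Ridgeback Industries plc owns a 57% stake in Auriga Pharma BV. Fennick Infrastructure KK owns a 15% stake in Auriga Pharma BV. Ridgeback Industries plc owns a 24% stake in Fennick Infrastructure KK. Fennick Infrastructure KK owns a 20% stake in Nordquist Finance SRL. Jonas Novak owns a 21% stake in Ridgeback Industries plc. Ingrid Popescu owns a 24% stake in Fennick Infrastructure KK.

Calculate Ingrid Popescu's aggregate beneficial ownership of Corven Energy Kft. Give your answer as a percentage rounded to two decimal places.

Ingrid reaches Corven along 7 paths.
Via Ridgeback → Nordquist: 79% × 80% × 30% = 18.96%.
Via Ridgeback → Fennick → Nordquist: 79% × 24% × 20% × 30% = 1.1376%.
Via Fennick → Nordquist: 24% × 20% × 30% = 1.44%.
Via Ridgeback → Fennick → Auriga: 79% × 24% × 15% × 43% = 1.22292%.
Via Fennick → Auriga: 24% × 15% × 43% = 1.548%.
Via Ridgeback → Auriga: 79% × 57% × 43% = 19.3629%.
Via Ridgeback: 79% × 27% = 21.33%.
Total: 18.96% + 1.1376% + 1.44% + 1.22292% + 1.548% + 19.3629% + 21.33% = 65.00142%.
Rounded: 65.00%.

65.00%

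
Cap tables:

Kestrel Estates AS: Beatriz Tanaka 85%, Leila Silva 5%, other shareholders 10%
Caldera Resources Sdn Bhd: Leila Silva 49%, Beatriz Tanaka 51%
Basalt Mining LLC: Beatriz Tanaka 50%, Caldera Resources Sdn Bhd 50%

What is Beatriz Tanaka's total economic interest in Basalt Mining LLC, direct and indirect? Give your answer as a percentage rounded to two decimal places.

Beatriz reaches Basalt along 2 paths.
Direct stake: 50% = 50%.
Via Caldera: 51% × 50% = 25.5%.
Total: 50% + 25.5% = 75.5%.
Rounded: 75.50%.

75.50%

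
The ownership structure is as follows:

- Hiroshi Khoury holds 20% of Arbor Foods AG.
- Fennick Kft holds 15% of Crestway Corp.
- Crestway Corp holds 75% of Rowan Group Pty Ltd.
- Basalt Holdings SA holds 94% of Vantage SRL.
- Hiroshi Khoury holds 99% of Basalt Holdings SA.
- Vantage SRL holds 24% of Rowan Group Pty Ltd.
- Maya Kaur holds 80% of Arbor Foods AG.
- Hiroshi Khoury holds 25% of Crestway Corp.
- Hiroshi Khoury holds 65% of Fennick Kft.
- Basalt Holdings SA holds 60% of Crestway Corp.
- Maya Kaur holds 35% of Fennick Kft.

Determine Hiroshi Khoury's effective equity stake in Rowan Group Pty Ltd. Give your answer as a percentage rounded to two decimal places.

92.95%

Hiroshi reaches Rowan along 4 paths.
Via Basalt → Vantage: 99% × 94% × 24% = 22.3344%.
Via Fennick → Crestway: 65% × 15% × 75% = 7.3125%.
Via Crestway: 25% × 75% = 18.75%.
Via Basalt → Crestway: 99% × 60% × 75% = 44.55%.
Total: 22.3344% + 7.3125% + 18.75% + 44.55% = 92.9469%.
Rounded: 92.95%.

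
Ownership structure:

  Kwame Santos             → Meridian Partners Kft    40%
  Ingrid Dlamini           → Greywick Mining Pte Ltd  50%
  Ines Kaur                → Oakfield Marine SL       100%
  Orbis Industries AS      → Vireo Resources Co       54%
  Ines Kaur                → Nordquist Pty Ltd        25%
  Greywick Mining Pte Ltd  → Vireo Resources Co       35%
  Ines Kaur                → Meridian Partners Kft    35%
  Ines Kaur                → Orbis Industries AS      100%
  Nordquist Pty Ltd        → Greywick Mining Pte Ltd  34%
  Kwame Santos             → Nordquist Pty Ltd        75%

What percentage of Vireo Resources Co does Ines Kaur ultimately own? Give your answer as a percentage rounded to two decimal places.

Ines reaches Vireo along 2 paths.
Via Orbis: 100% × 54% = 54%.
Via Nordquist → Greywick: 25% × 34% × 35% = 2.975%.
Total: 54% + 2.975% = 56.975%.
Rounded: 56.98%.

56.98%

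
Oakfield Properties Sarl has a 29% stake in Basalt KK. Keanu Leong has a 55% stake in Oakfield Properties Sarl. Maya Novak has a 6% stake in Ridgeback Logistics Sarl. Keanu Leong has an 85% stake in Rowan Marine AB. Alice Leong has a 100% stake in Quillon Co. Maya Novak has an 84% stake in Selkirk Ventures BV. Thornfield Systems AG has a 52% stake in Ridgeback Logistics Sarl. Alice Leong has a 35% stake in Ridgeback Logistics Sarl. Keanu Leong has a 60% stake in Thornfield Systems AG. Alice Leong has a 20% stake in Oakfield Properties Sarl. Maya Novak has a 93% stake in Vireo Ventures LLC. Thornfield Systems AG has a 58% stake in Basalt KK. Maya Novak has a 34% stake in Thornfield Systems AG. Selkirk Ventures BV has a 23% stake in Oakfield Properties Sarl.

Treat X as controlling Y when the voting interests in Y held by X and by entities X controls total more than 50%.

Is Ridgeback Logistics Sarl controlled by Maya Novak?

Maya holds 84% of Selkirk, so Maya controls Selkirk.
Maya holds 93% of Vireo, so Maya controls Vireo.
In Ridgeback, Maya's side holds only 6%, not > 50%.
So Maya does not control Ridgeback.

No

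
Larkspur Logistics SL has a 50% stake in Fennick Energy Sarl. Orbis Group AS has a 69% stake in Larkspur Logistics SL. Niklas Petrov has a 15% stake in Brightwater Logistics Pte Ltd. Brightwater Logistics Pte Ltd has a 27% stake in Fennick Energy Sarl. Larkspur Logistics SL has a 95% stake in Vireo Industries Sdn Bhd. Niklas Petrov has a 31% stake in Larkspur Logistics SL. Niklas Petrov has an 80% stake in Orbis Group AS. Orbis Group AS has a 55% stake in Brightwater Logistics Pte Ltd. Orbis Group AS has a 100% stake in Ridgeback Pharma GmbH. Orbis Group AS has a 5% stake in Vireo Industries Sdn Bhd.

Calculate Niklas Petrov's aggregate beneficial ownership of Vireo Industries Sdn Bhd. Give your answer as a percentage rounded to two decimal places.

85.89%

Niklas reaches Vireo along 3 paths.
Via Orbis: 80% × 5% = 4%.
Via Larkspur: 31% × 95% = 29.45%.
Via Orbis → Larkspur: 80% × 69% × 95% = 52.44%.
Total: 4% + 29.45% + 52.44% = 85.89%.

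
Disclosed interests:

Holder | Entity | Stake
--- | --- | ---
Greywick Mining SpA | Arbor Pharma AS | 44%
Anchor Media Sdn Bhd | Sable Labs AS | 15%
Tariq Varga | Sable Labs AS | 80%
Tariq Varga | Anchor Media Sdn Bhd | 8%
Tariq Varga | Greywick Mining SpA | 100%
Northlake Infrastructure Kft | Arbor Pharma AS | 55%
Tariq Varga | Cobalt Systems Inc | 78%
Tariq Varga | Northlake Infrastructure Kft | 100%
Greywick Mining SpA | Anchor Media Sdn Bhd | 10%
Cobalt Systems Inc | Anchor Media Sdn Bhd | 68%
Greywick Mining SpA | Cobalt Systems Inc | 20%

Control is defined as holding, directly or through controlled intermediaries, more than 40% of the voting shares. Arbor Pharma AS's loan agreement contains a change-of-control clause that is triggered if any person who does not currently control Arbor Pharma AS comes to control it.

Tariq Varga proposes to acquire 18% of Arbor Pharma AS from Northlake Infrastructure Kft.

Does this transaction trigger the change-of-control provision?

The purchase adds only to Tariq's holdings (Northlake's stake shrinks), so Tariq is the only person who could newly come to control Arbor.
Tariq holds 100% of Northlake, so Tariq controls Northlake.
Tariq holds 100% of Greywick, so Tariq controls Greywick.
Greywick and Northlake together hold 44% + 55% = 99% of Arbor, so Tariq controls Arbor.
So Tariq already controls Arbor before the transaction.
After the purchase, Tariq holds 18% of Arbor directly, and Northlake's stake falls to 37%.
Tariq controlled Arbor already, so this is not a new person acquiring control; every other person's position is unchanged or reduced.
No new person acquires control, so the clause is not triggered.

No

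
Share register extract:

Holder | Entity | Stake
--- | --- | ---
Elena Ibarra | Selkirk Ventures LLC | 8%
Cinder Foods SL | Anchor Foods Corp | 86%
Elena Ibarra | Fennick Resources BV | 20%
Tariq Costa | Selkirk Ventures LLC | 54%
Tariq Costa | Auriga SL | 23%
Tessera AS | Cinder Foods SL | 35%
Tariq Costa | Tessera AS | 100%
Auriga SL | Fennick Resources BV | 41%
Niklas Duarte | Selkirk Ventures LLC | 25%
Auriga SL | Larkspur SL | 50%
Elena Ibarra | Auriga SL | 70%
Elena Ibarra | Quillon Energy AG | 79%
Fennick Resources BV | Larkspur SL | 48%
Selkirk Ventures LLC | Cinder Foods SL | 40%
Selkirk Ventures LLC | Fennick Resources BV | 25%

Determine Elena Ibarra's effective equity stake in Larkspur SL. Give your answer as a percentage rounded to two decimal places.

59.34%

Elena reaches Larkspur along 4 paths.
Via Fennick: 20% × 48% = 9.6%.
Via Auriga → Fennick: 70% × 41% × 48% = 13.776%.
Via Selkirk → Fennick: 8% × 25% × 48% = 0.96%.
Via Auriga: 70% × 50% = 35%.
Total: 9.6% + 13.776% + 0.96% + 35% = 59.336%.
Rounded: 59.34%.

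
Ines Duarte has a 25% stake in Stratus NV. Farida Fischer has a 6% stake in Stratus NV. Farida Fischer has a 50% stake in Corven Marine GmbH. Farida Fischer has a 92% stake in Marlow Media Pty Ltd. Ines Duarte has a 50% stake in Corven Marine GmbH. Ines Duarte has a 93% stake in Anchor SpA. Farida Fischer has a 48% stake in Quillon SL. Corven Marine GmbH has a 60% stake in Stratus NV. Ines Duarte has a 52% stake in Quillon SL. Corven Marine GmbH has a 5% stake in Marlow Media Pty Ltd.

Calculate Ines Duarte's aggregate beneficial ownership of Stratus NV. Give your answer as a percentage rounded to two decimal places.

55.00%

Ines reaches Stratus along 2 paths.
Via Corven: 50% × 60% = 30%.
Direct stake: 25% = 25%.
Total: 30% + 25% = 55%.
Rounded: 55.00%.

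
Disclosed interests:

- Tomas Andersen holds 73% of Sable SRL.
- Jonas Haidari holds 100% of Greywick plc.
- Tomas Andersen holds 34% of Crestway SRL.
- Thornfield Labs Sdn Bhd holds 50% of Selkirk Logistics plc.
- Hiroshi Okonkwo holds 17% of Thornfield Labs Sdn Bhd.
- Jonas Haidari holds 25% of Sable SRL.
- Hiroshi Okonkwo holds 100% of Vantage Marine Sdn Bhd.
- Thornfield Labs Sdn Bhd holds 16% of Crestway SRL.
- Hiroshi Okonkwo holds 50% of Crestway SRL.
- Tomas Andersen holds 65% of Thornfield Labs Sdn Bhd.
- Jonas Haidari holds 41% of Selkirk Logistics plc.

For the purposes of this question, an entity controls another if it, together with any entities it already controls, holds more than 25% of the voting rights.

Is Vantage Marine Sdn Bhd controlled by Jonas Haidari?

No

Jonas holds 41% of Selkirk, so Jonas controls Selkirk.
Jonas holds 100% of Greywick, so Jonas controls Greywick.
Neither Jonas nor any entity Jonas controls holds any voting interest in Vantage.
So Jonas does not control Vantage.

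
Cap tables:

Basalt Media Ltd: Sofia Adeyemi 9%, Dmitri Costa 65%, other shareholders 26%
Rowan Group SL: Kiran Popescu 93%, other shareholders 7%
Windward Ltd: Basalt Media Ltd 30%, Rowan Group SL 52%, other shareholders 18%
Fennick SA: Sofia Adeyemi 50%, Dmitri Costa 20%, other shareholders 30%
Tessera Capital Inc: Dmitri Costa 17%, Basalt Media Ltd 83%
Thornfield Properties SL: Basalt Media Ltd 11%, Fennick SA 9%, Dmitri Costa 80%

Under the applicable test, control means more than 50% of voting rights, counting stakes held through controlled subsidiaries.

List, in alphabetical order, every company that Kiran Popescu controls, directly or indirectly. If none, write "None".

Kiran holds 93% of Rowan, so Kiran controls Rowan.
Rowan holds 52% of Windward, so Kiran controls Windward.
No other company's threshold is met.

Rowan Group SL, Windward Ltd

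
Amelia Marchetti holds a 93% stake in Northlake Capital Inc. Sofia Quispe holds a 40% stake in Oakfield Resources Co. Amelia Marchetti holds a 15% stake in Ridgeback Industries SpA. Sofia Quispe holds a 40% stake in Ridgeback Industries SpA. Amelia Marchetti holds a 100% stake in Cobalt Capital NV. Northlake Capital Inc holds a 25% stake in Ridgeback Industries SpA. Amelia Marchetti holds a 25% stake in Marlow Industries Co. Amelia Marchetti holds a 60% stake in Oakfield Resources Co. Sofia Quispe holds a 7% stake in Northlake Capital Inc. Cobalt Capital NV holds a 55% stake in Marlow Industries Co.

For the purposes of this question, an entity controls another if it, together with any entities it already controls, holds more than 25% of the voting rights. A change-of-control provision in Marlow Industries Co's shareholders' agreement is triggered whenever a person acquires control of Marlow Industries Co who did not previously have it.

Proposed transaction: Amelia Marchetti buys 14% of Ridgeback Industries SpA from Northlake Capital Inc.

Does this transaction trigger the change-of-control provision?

The purchase adds only to Amelia's holdings (Northlake's stake shrinks), so Amelia is the only person who could newly come to control Marlow.
Amelia holds 100% of Cobalt, so Amelia controls Cobalt.
Amelia and Cobalt together hold 25% + 55% = 80% of Marlow, so Amelia controls Marlow.
So Amelia already controls Marlow before the transaction.
After the purchase, Amelia's direct stake in Ridgeback rises to 15% + 14% = 29%, and Northlake's stake falls to 11%.
Amelia controlled Marlow already, so this is not a new person acquiring control; every other person's position is unchanged or reduced.
No new person acquires control, so the clause is not triggered.

No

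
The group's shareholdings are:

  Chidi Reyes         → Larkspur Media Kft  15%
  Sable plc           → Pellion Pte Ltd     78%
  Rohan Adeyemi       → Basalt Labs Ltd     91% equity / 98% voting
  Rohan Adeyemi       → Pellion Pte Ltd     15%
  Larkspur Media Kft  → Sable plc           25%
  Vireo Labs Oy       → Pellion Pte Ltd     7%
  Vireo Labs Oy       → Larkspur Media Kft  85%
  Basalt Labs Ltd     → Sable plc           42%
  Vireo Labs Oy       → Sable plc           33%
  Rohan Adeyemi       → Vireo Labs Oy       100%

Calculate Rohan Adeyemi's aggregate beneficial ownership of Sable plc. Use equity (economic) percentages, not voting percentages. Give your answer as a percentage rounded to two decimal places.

Rohan reaches Sable along 3 paths.
Via Vireo → Larkspur: 100% × 85% × 25% = 21.25%.
Via Vireo: 100% × 33% = 33%.
Via Basalt: 91% × 42% = 38.22%.
Total: 21.25% + 33% + 38.22% = 92.47%.

92.47%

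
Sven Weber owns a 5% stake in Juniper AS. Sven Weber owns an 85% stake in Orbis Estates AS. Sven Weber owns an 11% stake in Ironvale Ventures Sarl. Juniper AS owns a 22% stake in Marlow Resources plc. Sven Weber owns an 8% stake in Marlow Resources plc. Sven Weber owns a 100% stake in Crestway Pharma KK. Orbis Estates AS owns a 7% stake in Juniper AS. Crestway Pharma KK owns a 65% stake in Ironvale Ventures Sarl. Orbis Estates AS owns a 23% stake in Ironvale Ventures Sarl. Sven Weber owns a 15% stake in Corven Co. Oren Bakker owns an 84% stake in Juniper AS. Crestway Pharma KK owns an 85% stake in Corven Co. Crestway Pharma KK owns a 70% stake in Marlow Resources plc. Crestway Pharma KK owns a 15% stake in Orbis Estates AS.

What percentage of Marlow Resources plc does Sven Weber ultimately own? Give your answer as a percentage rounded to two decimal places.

Sven reaches Marlow along 5 paths.
Via Crestway: 100% × 70% = 70%.
Via Juniper: 5% × 22% = 1.1%.
Via Orbis → Juniper: 85% × 7% × 22% = 1.309%.
Via Crestway → Orbis → Juniper: 100% × 15% × 7% × 22% = 0.231%.
Direct stake: 8% = 8%.
Total: 70% + 1.1% + 1.309% + 0.231% + 8% = 80.64%.

80.64%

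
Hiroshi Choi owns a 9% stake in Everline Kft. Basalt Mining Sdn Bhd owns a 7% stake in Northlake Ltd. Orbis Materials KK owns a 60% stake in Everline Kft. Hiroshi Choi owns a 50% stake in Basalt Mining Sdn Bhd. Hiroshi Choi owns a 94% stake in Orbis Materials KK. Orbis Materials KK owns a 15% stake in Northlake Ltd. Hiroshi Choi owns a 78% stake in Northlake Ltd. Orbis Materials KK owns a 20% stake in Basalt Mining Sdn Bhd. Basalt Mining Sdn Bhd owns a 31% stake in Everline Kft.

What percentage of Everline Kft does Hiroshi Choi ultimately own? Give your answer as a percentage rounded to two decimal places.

Hiroshi reaches Everline along 4 paths.
Direct stake: 9% = 9%.
Via Orbis → Basalt: 94% × 20% × 31% = 5.828%.
Via Basalt: 50% × 31% = 15.5%.
Via Orbis: 94% × 60% = 56.4%.
Total: 9% + 5.828% + 15.5% + 56.4% = 86.728%.
Rounded: 86.73%.

86.73%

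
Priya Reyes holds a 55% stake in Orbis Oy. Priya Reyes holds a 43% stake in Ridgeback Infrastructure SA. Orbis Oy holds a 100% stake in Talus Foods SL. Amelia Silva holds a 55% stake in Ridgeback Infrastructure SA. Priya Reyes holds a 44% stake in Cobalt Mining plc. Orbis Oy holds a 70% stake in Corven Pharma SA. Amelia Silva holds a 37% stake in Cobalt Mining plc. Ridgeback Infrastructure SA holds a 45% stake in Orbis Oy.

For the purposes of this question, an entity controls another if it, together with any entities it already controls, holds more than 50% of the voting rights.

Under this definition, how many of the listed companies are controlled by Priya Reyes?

Priya holds 55% of Orbis, so Priya controls Orbis.
Orbis holds 100% of Talus, so Priya controls Talus.
Orbis holds 70% of Corven, so Priya controls Corven.
No other company's threshold is met.
Priya controls 3 companies.

3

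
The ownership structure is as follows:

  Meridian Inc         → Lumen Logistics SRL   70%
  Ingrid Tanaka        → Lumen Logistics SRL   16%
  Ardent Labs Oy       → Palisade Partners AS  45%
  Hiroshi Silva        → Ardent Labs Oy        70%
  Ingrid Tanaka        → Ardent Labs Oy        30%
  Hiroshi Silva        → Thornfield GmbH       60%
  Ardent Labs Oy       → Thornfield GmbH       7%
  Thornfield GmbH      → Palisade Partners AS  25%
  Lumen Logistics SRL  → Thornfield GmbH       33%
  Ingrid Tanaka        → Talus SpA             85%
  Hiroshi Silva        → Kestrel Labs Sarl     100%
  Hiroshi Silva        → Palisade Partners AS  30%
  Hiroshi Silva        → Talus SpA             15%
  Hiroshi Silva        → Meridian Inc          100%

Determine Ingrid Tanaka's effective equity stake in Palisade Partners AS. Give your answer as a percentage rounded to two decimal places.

Ingrid reaches Palisade along 3 paths.
Via Ardent: 30% × 45% = 13.5%.
Via Ardent → Thornfield: 30% × 7% × 25% = 0.525%.
Via Lumen → Thornfield: 16% × 33% × 25% = 1.32%.
Total: 13.5% + 0.525% + 1.32% = 15.345%.
Rounded: 15.35%.

15.35%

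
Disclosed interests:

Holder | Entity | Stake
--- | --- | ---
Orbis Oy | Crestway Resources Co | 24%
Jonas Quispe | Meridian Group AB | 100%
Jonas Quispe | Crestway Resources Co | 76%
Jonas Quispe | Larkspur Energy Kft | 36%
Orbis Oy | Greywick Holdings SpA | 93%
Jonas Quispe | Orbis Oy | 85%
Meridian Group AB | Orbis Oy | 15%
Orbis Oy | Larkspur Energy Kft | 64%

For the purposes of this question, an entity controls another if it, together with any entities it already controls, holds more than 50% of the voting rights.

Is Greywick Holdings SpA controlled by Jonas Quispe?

Yes

Jonas holds 100% of Meridian, so Jonas controls Meridian.
Meridian and Jonas together hold 15% + 85% = 100% of Orbis, so Jonas controls Orbis.
Orbis holds 93% of Greywick, so Jonas controls Greywick.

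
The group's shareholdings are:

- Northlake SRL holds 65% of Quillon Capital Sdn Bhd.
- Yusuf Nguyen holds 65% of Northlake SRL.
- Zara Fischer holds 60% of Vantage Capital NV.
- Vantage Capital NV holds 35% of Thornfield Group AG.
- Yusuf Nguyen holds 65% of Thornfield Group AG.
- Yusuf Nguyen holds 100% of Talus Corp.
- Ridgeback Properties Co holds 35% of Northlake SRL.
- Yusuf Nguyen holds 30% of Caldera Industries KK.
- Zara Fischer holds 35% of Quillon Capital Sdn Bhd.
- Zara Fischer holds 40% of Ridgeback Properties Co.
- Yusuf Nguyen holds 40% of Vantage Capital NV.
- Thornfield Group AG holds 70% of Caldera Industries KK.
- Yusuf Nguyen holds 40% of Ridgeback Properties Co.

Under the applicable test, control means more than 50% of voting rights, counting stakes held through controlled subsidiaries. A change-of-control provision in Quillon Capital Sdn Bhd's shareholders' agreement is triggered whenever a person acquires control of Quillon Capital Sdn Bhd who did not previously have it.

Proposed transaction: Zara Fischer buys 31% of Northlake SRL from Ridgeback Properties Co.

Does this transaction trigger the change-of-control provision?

No

The purchase adds only to Zara's holdings (Ridgeback's stake shrinks), so Zara is the only person who could newly come to control Quillon.
Zara holds 60% of Vantage, so Zara controls Vantage.
In Quillon, Zara's side holds only 35%, not > 50%.
So before the transaction, Zara does not control Quillon.
After the purchase, Zara holds 31% of Northlake directly, and Ridgeback's stake falls to 4%.
Zara's side now holds 31% of Northlake, not > 50%, so Zara still does not control Northlake.
After the transaction, Zara's side holds 35% of Quillon, not > 50%, so Zara still does not control Quillon.
No new person acquires control, so the clause is not triggered.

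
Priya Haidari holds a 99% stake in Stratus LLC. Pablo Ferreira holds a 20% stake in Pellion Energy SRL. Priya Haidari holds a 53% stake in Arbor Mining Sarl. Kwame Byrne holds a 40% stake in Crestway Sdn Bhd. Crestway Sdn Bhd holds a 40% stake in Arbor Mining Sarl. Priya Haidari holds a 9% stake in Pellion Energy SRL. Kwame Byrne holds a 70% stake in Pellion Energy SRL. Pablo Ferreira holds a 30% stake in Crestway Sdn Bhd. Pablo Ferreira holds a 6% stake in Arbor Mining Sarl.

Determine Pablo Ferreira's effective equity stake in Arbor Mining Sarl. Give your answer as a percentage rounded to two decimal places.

Pablo reaches Arbor along 2 paths.
Via Crestway: 30% × 40% = 12%.
Direct stake: 6% = 6%.
Total: 12% + 6% = 18%.
Rounded: 18.00%.

18.00%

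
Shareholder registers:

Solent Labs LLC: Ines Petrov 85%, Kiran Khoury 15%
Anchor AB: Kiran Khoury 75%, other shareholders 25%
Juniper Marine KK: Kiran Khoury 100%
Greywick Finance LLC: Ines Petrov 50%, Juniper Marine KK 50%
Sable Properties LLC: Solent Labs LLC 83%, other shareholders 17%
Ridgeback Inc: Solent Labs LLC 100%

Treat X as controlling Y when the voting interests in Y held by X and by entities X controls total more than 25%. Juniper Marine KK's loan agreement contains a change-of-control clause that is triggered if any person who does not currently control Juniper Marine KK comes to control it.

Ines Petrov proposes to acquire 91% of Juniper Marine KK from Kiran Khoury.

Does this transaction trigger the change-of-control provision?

Yes

The purchase adds only to Ines's holdings (Kiran's stake shrinks), so Ines is the only person who could newly come to control Juniper.
Ines holds 85% of Solent, so Ines controls Solent.
Ines holds 50% of Greywick, so Ines controls Greywick.
Solent holds 83% of Sable, so Ines controls Sable.
Solent holds 100% of Ridgeback, so Ines controls Ridgeback.
Neither Ines nor any entity Ines controls holds any voting interest in Juniper.
So before the transaction, Ines does not control Juniper.
After the purchase, Ines holds 91% of Juniper directly, and Kiran's stake falls to 9%.
Ines holds 91% of Juniper, so Ines controls Juniper.
Ines did not control Juniper before and does after, so the clause is triggered.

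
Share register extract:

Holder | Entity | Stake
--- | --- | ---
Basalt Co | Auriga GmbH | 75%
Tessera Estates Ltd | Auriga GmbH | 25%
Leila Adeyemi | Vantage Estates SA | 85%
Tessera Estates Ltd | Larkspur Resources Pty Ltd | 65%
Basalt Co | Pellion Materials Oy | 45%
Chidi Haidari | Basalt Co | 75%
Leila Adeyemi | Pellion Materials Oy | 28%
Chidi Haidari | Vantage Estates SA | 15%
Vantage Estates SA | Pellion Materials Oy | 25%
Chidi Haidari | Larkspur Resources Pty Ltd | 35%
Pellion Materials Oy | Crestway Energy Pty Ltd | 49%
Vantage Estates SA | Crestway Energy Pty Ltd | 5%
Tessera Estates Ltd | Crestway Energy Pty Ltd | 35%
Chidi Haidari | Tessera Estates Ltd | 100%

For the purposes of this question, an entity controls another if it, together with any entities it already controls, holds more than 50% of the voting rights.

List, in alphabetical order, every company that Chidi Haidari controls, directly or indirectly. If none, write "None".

Auriga GmbH, Basalt Co, Larkspur Resources Pty Ltd, Tessera Estates Ltd

Chidi holds 75% of Basalt, so Chidi controls Basalt.
Chidi holds 100% of Tessera, so Chidi controls Tessera.
Chidi and Tessera together hold 35% + 65% = 100% of Larkspur, so Chidi controls Larkspur.
Basalt and Tessera together hold 75% + 25% = 100% of Auriga, so Chidi controls Auriga.
No other company's threshold is met.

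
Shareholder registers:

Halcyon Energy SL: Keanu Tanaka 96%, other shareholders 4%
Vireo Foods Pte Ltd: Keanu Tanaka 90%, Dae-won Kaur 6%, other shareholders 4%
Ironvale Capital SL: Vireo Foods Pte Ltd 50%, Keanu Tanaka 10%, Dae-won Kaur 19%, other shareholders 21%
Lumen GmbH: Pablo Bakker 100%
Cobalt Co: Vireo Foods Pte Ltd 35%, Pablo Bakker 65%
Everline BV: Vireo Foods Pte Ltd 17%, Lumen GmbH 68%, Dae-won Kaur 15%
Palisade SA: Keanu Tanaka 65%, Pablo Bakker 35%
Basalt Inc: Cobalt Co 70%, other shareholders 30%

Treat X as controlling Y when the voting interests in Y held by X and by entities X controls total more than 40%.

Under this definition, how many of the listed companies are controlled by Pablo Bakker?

Pablo holds 100% of Lumen, so Pablo controls Lumen.
Pablo holds 65% of Cobalt, so Pablo controls Cobalt.
Lumen holds 68% of Everline, so Pablo controls Everline.
Cobalt holds 70% of Basalt, so Pablo controls Basalt.
No other company's threshold is met.
Pablo controls 4 companies.

4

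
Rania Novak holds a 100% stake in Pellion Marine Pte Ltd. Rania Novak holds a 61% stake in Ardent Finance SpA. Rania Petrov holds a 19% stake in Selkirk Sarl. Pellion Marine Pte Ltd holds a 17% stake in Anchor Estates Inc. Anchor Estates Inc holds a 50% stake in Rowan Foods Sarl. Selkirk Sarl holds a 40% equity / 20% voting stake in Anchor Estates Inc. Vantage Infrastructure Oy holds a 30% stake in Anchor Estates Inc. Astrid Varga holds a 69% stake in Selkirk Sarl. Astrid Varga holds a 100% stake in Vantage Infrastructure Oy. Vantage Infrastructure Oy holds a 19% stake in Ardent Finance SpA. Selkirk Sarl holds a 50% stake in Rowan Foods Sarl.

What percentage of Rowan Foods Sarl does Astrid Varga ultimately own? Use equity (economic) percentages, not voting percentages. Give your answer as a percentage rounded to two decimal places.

Astrid reaches Rowan along 3 paths.
Via Selkirk → Anchor: 69% × 40% × 50% = 13.8%.
Via Vantage → Anchor: 100% × 30% × 50% = 15%.
Via Selkirk: 69% × 50% = 34.5%.
Total: 13.8% + 15% + 34.5% = 63.3%.
Rounded: 63.30%.

63.30%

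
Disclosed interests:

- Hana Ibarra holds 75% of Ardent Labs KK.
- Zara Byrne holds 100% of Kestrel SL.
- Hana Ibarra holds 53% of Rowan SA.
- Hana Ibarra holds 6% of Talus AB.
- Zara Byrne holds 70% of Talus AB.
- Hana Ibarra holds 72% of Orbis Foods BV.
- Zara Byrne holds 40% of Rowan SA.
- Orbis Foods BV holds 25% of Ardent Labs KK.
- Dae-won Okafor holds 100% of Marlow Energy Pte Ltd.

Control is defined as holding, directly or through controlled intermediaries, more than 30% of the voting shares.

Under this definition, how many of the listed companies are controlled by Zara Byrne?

Zara holds 70% of Talus, so Zara controls Talus.
Zara holds 40% of Rowan, so Zara controls Rowan.
Zara holds 100% of Kestrel, so Zara controls Kestrel.
No other company's threshold is met.
Zara controls 3 companies.

3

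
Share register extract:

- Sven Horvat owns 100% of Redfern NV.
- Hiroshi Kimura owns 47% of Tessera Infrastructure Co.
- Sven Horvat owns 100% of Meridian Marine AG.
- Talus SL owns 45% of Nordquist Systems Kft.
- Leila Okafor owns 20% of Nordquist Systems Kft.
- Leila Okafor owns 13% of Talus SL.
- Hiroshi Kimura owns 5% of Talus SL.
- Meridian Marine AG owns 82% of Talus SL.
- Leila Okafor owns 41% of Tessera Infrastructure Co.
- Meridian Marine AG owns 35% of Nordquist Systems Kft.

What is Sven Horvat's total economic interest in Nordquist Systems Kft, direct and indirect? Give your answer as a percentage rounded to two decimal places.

Sven reaches Nordquist along 2 paths.
Via Meridian → Talus: 100% × 82% × 45% = 36.9%.
Via Meridian: 100% × 35% = 35%.
Total: 36.9% + 35% = 71.9%.
Rounded: 71.90%.

71.90%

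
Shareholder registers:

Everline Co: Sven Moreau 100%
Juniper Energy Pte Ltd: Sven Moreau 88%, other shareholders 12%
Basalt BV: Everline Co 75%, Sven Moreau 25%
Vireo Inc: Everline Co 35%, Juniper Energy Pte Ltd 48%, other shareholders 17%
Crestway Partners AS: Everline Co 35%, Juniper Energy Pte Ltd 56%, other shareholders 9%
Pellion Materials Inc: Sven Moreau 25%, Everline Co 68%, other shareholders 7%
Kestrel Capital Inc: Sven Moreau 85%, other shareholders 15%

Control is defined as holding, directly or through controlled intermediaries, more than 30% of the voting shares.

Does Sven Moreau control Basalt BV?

Yes

Sven holds 100% of Everline, so Sven controls Everline.
Everline and Sven together hold 75% + 25% = 100% of Basalt, so Sven controls Basalt.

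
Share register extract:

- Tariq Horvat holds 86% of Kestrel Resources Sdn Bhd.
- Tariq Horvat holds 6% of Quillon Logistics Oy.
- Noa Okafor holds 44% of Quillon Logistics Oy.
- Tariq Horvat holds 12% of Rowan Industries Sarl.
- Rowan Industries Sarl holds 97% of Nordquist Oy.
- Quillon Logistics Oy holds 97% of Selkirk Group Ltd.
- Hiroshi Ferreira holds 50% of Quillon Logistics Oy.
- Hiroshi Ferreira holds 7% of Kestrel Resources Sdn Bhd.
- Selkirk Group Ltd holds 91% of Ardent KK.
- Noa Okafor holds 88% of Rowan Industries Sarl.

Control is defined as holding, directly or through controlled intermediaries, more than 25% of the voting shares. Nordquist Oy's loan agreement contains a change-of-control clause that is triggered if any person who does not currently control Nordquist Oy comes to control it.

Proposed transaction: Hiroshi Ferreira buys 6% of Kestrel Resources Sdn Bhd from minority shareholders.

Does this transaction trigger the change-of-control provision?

The purchase changes only Hiroshi's holdings, so Hiroshi is the only person who could newly come to control Nordquist.
Hiroshi holds 50% of Quillon, so Hiroshi controls Quillon.
Quillon holds 97% of Selkirk, so Hiroshi controls Selkirk.
Selkirk holds 91% of Ardent, so Hiroshi controls Ardent.
Neither Hiroshi nor any entity Hiroshi controls holds any voting interest in Nordquist.
So before the transaction, Hiroshi does not control Nordquist.
After the purchase, Hiroshi's direct stake in Kestrel rises to 7% + 6% = 13%.
Hiroshi's side now holds 13% of Kestrel, not > 25%, so Hiroshi still does not control Kestrel.
After the transaction, neither Hiroshi nor any entity Hiroshi controls holds a voting interest in Nordquist, so Hiroshi still does not control it.
No new person acquires control, so the clause is not triggered.

No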